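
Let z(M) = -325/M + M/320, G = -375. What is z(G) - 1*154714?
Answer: -148525733/960 ≈ -1.5471e+5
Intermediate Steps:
z(M) = -325/M + M/320 (z(M) = -325/M + M*(1/320) = -325/M + M/320)
z(G) - 1*154714 = (-325/(-375) + (1/320)*(-375)) - 1*154714 = (-325*(-1/375) - 75/64) - 154714 = (13/15 - 75/64) - 154714 = -293/960 - 154714 = -148525733/960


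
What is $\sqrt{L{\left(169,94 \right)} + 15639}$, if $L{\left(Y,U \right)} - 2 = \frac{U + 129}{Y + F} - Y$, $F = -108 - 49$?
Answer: $\frac{\sqrt{557661}}{6} \approx 124.46$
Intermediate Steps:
$F = -157$
$L{\left(Y,U \right)} = 2 - Y + \frac{129 + U}{-157 + Y}$ ($L{\left(Y,U \right)} = 2 - \left(Y - \frac{U + 129}{Y - 157}\right) = 2 - \left(Y - \frac{129 + U}{-157 + Y}\right) = 2 - Y + \frac{129 + U}{-157 + Y}$)
$\sqrt{L{\left(169,94 \right)} + 15639} = \sqrt{\frac{-185 + 94 - 169^{2} + 159 \cdot 169}{-157 + 169} + 15639} = \sqrt{\frac{-185 + 94 - 28561 + 26871}{12} + 15639} = \sqrt{\frac{1}{12} \left(-1781\right) + 15639} = \sqrt{- \frac{1781}{12} + 15639} = \sqrt{\frac{185887}{12}} = \frac{\sqrt{557661}}{6}$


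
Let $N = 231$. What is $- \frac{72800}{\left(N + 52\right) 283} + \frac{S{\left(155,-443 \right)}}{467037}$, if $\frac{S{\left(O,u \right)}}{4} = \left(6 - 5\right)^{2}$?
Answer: $- \frac{33999973244}{37404526293} \approx -0.90898$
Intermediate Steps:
$S{\left(O,u \right)} = 4$ ($S{\left(O,u \right)} = 4 \left(6 - 5\right)^{2} = 4 \cdot 1^{2} = 4 \cdot 1 = 4$)
$- \frac{72800}{\left(N + 52\right) 283} + \frac{S{\left(155,-443 \right)}}{467037} = - \frac{72800}{\left(231 + 52\right) 283} + \frac{4}{467037} = - \frac{72800}{283 \cdot 283} + 4 \cdot \frac{1}{467037} = - \frac{72800}{80089} + \frac{4}{467037} = - \frac{33999973244}{37404526293}$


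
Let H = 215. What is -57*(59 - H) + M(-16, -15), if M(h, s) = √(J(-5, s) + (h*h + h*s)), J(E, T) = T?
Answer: 8892 + √481 ≈ 8913.9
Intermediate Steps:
M(h, s) = √(s + h² + h*s) (M(h, s) = √(s + (h*h + h*s)) = √(s + (h² + h*s)) = √(s + h² + h*s))
-57*(59 - H) + M(-16, -15) = -57*(59 - 1*215) + √(-15 + (-16)² - 16*(-15)) = -57*(59 - 215) + √(-15 + 256 + 240) = -57*(-156) + √481 = 8892 + √481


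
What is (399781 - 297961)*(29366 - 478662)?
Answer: -45747318720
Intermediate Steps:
(399781 - 297961)*(29366 - 478662) = 101820*(-449296) = -45747318720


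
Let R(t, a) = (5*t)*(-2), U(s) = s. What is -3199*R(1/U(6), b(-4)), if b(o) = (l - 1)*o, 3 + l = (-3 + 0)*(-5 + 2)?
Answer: 15995/3 ≈ 5331.7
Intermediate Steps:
l = 6 (l = -3 + (-3 + 0)*(-5 + 2) = -3 - 3*(-3) = -3 + 9 = 6)
b(o) = 5*o (b(o) = (6 - 1)*o = 5*o)
R(t, a) = -10*t
-3199*R(1/U(6), b(-4)) = -(-31990)*1/6 = -(-31990)*1*(1/6) = -(-31990)/6 = -3199*(-5/3) = 15995/3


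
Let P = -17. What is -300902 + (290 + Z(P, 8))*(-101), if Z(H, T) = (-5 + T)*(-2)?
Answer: -329586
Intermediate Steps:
Z(H, T) = 10 - 2*T
-300902 + (290 + Z(P, 8))*(-101) = -300902 + (290 + (10 - 2*8))*(-101) = -300902 + (290 + (10 - 16))*(-101) = -300902 + (290 - 6)*(-101) = -300902 + 284*(-101) = -300902 - 28684 = -329586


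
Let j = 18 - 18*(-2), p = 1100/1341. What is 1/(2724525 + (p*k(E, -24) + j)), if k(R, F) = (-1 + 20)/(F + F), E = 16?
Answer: 16092/43843920043 ≈ 3.6703e-7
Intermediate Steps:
p = 1100/1341 (p = 1100*(1/1341) = 1100/1341 ≈ 0.82028)
k(R, F) = 19/(2*F) (k(R, F) = 19/((2*F)) = 19*(1/(2*F)) = 19/(2*F))
j = 54 (j = 18 + 36 = 54)
1/(2724525 + (p*k(E, -24) + j)) = 1/(2724525 + (1100*((19/2)/(-24))/1341 + 54)) = 1/(2724525 + (1100*((19/2)*(-1/24))/1341 + 54)) = 1/(2724525 + ((1100/1341)*(-19/48) + 54)) = 1/(2724525 + (-5225/16092 + 54)) = 1/(2724525 + 863743/16092) = 1/(43843920043/16092) = 16092/43843920043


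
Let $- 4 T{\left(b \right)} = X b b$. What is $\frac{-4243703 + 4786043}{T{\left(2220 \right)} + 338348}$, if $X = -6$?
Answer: $\frac{135585}{1932737} \approx 0.070152$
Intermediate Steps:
$T{\left(b \right)} = \frac{3 b^{2}}{2}$ ($T{\left(b \right)} = - \frac{- 6 b b}{4} = - \frac{\left(-6\right) b^{2}}{4} = \frac{3 b^{2}}{2}$)
$\frac{-4243703 + 4786043}{T{\left(2220 \right)} + 338348} = \frac{-4243703 + 4786043}{\frac{3 \cdot 2220^{2}}{2} + 338348} = \frac{542340}{\frac{3}{2} \cdot 4928400 + 338348} = \frac{542340}{7392600 + 338348} = \frac{542340}{7730948} = 542340 \cdot \frac{1}{7730948} = \frac{135585}{1932737}$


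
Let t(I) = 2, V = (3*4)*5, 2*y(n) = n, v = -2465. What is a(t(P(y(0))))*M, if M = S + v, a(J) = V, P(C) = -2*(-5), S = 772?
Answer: -101580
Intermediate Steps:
y(n) = n/2
V = 60 (V = 12*5 = 60)
P(C) = 10
a(J) = 60
M = -1693 (M = 772 - 2465 = -1693)
a(t(P(y(0))))*M = 60*(-1693) = -101580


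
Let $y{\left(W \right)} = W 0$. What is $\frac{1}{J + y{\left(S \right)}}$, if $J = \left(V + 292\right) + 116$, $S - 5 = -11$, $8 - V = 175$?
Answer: $\frac{1}{241} \approx 0.0041494$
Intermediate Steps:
$V = -167$ ($V = 8 - 175 = -167$)
$S = -6$ ($S = 5 - 11 = -6$)
$J = 241$ ($J = \left(-167 + 292\right) + 116 = 125 + 116 = 241$)
$y{\left(W \right)} = 0$
$\frac{1}{J + y{\left(S \right)}} = \frac{1}{241 + 0} = \frac{1}{241}$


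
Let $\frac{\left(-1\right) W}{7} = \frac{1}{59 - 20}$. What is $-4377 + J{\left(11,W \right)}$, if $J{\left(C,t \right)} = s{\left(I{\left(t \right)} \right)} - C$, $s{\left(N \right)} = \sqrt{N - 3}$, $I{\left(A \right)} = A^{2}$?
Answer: $-4388 + \frac{i \sqrt{4514}}{39} \approx -4388.0 + 1.7227 i$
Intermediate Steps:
$W = - \frac{7}{39}$ ($W = - \frac{7}{59 - 20} = - \frac{7}{39} \approx -0.17949$)
$s{\left(N \right)} = \sqrt{-3 + N}$
$J{\left(C,t \right)} = \sqrt{-3 + t^{2}} - C$
$-4377 + J{\left(11,W \right)} = -4377 + \left(\sqrt{-3 + \left(- \frac{7}{39}\right)^{2}} - 11\right) = -4377 - \left(11 - \sqrt{-3 + \frac{49}{1521}}\right) = -4377 - \left(11 - \sqrt{- \frac{4514}{1521}}\right) = -4377 - \left(11 - \frac{i \sqrt{4514}}{39}\right) = -4388 + \frac{i \sqrt{4514}}{39}$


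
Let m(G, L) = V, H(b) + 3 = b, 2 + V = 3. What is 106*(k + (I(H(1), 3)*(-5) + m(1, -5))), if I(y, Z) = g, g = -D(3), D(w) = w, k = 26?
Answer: 4452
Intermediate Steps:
V = 1 (V = -2 + 3 = 1)
H(b) = -3 + b
m(G, L) = 1
g = -3 (g = -1*3 = -3)
I(y, Z) = -3
106*(k + (I(H(1), 3)*(-5) + m(1, -5))) = 106*(26 + (-3*(-5) + 1)) = 106*(26 + (15 + 1)) = 106*(26 + 16) = 106*42 = 4452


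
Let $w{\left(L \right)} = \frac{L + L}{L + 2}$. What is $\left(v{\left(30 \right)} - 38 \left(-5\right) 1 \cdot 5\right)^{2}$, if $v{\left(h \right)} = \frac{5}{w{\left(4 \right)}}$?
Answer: $\frac{14554225}{16} \approx 9.0964 \cdot 10^{5}$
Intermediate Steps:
$w{\left(L \right)} = \frac{2 L}{2 + L}$
$v{\left(h \right)} = \frac{15}{4}$ ($v{\left(h \right)} = \frac{5}{2 \cdot 4 \frac{1}{2 + 4}} = \frac{5}{2 \cdot 4 \cdot \frac{1}{6}} = \frac{5}{\frac{4}{3}} = 5 \cdot \frac{3}{4} = \frac{15}{4}$)
$\left(v{\left(30 \right)} - 38 \left(-5\right) 1 \cdot 5\right)^{2} = \left(\frac{15}{4} - 38 \left(-5\right) 1 \cdot 5\right)^{2} = \left(\frac{15}{4} - 38 \left(\left(-5\right) 5\right)\right)^{2} = \left(\frac{15}{4} - -950\right)^{2} = \left(\frac{15}{4} + 950\right)^{2} = \left(\frac{3815}{4}\right)^{2} = \frac{14554225}{16}$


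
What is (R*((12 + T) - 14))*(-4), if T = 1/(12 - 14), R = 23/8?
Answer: 115/4 ≈ 28.750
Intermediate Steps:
R = 23/8 (R = 23*(⅛) = 23/8 ≈ 2.8750)
T = -½ (T = 1/(-2) = -½ ≈ -0.50000)
(R*((12 + T) - 14))*(-4) = (23*((12 - ½) - 14)/8)*(-4) = (23*(23/2 - 14)/8)*(-4) = ((23/8)*(-5/2))*(-4) = -115/16*(-4) = 115/4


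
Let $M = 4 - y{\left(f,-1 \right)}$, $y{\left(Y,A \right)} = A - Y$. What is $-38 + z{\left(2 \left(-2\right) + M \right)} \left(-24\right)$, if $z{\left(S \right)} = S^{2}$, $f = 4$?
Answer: $-638$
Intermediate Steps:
$M = 9$ ($M = 4 - \left(-1 - 4\right) = 4 - -5 = 4 + 5 = 9$)
$-38 + z{\left(2 \left(-2\right) + M \right)} \left(-24\right) = -38 + \left(2 \left(-2\right) + 9\right)^{2} \left(-24\right) = -38 + \left(-4 + 9\right)^{2} \left(-24\right) = -38 + 5^{2} \left(-24\right) = -38 + 25 \left(-24\right) = -38 - 600 = -638$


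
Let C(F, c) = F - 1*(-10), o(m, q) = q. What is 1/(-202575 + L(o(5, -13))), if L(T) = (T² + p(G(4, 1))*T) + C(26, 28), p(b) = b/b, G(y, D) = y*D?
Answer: -1/202383 ≈ -4.9411e-6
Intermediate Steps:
C(F, c) = 10 + F (C(F, c) = F + 10 = 10 + F)
G(y, D) = D*y
p(b) = 1
L(T) = 36 + T + T² (L(T) = (T² + 1*T) + (10 + 26) = (T² + T) + 36 = (T + T²) + 36 = 36 + T + T²)
1/(-202575 + L(o(5, -13))) = 1/(-202575 + (36 - 13 + (-13)²)) = 1/(-202575 + (36 - 13 + 169)) = 1/(-202575 + 192) = 1/(-202383) = -1/202383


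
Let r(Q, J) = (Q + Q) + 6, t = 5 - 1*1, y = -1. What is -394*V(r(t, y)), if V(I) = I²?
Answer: -77224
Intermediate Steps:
t = 4 (t = 5 - 1 = 4)
r(Q, J) = 6 + 2*Q (r(Q, J) = 2*Q + 6 = 6 + 2*Q)
-394*V(r(t, y)) = -394*(6 + 2*4)² = -394*(6 + 8)² = -394*14² = -394*196 = -77224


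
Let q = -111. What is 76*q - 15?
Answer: -8451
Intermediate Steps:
76*q - 15 = 76*(-111) - 15 = -8436 - 15 = -8451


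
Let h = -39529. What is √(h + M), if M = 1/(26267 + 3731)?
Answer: 3*I*√3952372960902/29998 ≈ 198.82*I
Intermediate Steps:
M = 1/29998 ≈ 3.3336e-5
√(h + M) = √(-39529 + 1/29998) = √(-1185790941/29998) = 3*I*√3952372960902/29998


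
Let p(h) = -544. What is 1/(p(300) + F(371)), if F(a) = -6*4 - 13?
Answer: -1/581 ≈ -0.0017212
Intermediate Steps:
F(a) = -37 (F(a) = -24 - 13 = -37)
1/(p(300) + F(371)) = 1/(-544 - 37) = 1/(-581) = -1/581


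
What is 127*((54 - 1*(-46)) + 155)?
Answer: 32385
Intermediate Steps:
127*((54 - 1*(-46)) + 155) = 127*((54 + 46) + 155) = 127*(100 + 155) = 127*255 = 32385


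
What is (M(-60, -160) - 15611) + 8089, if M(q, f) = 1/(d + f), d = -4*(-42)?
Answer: -60175/8 ≈ -7521.9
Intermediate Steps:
d = 168
M(q, f) = 1/(168 + f)
(M(-60, -160) - 15611) + 8089 = (1/(168 - 160) - 15611) + 8089 = (1/8 - 15611) + 8089 = (⅛ - 15611) + 8089 = -124887/8 + 8089 = -60175/8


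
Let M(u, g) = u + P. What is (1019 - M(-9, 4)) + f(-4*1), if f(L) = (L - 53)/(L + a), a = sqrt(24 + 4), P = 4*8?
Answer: 977 - 19*sqrt(7)/2 ≈ 951.87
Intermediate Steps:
P = 32
M(u, g) = 32 + u (M(u, g) = u + 32 = 32 + u)
a = 2*sqrt(7) (a = sqrt(28) = 2*sqrt(7) ≈ 5.2915)
f(L) = (-53 + L)/(L + 2*sqrt(7)) (f(L) = (L - 53)/(L + 2*sqrt(7)) = (-53 + L)/(L + 2*sqrt(7)))
(1019 - M(-9, 4)) + f(-4*1) = (1019 - (32 - 9)) + (-53 - 4*1)/(-4*1 + 2*sqrt(7)) = (1019 - 1*23) + (-53 - 4)/(-4 + 2*sqrt(7)) = (1019 - 23) - 57/(-4 + 2*sqrt(7)) = 996 - 57/(-4 + 2*sqrt(7))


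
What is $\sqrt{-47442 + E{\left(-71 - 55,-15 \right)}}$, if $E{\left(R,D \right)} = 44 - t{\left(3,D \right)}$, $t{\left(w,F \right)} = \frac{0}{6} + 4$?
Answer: $i \sqrt{47402} \approx 217.72 i$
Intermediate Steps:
$t{\left(w,F \right)} = 4$ ($t{\left(w,F \right)} = 0 \cdot \frac{1}{6} + 4 = 0 + 4 = 4$)
$E{\left(R,D \right)} = 40$ ($E{\left(R,D \right)} = 44 - 4 = 40$)
$\sqrt{-47442 + E{\left(-71 - 55,-15 \right)}} = \sqrt{-47442 + 40} = \sqrt{-47402} = i \sqrt{47402}$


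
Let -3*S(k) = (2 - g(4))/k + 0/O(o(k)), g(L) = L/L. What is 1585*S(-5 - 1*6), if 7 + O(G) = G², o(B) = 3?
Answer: 1585/33 ≈ 48.030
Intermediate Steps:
g(L) = 1
O(G) = -7 + G²
S(k) = -1/(3*k) (S(k) = -((2 - 1*1)/k + 0/(-7 + 3²))/3 = -((2 - 1)/k + 0/(-7 + 9))/3 = -(1/k + 0/2)/3 = -(1/k + 0*(½))/3 = -(1/k + 0)/3 = -1/(3*k))
1585*S(-5 - 1*6) = 1585*(-1/(3*(-5 - 1*6))) = 1585*(-1/(3*(-5 - 6))) = 1585*(-⅓/(-11)) = 1585*(-⅓*(-1/11)) = 1585*(1/33) = 1585/33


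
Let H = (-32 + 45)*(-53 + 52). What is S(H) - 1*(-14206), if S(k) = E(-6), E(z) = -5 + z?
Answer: 14195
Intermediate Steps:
H = -13 (H = 13*(-1) = -13)
S(k) = -11 (S(k) = -5 - 6 = -11)
S(H) - 1*(-14206) = -11 - 1*(-14206) = -11 + 14206 = 14195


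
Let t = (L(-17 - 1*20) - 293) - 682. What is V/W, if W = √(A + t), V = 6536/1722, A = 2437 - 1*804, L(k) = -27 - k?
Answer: 1634*√167/143787 ≈ 0.14686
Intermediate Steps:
A = 1633 (A = 2437 - 804 = 1633)
t = -965 (t = ((-27 - (-17 - 1*20)) - 293) - 682 = ((-27 - (-17 - 20)) - 293) - 682 = ((-27 - 1*(-37)) - 293) - 682 = ((-27 + 37) - 293) - 682 = (10 - 293) - 682 = -283 - 682 = -965)
V = 3268/861 (V = 6536*(1/1722) = 3268/861 ≈ 3.7956)
W = 2*√167 (W = √(1633 - 965) = √668 = 2*√167 ≈ 25.846)
V/W = 3268/(861*((2*√167))) = 3268*(√167/334)/861 = 1634*√167/143787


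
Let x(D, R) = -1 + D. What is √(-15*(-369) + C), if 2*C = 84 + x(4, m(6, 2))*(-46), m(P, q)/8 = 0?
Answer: 18*√17 ≈ 74.216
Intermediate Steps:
m(P, q) = 0 (m(P, q) = 8*0 = 0)
C = -27 (C = (84 + (-1 + 4)*(-46))/2 = (84 + 3*(-46))/2 = (84 - 138)/2 = (½)*(-54) = -27)
√(-15*(-369) + C) = √(-15*(-369) - 27) = √(5535 - 27) = √5508 = 18*√17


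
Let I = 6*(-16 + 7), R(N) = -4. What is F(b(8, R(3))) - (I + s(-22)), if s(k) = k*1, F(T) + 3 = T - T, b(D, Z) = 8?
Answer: 73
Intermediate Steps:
I = -54 (I = 6*(-9) = -54)
F(T) = -3 (F(T) = -3 + (T - T) = -3 + 0 = -3)
s(k) = k
F(b(8, R(3))) - (I + s(-22)) = -3 - (-54 - 22) = -3 - 1*(-76) = -3 + 76 = 73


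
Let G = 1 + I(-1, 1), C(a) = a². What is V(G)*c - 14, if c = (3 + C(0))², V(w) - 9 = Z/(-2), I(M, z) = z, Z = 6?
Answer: 40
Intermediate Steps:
G = 2 (G = 1 + 1 = 2)
V(w) = 6 (V(w) = 9 + 6/(-2) = 9 + 6*(-½) = 9 - 3 = 6)
c = 9 (c = (3 + 0²)² = (3 + 0)² = 3² = 9)
V(G)*c - 14 = 6*9 - 14 = 54 - 14 = 40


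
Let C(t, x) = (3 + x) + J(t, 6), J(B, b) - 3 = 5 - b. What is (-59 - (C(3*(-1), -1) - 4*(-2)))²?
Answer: 5041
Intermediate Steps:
J(B, b) = 8 - b (J(B, b) = 3 + (5 - b) = 8 - b)
C(t, x) = 5 + x (C(t, x) = (3 + x) + (8 - 1*6) = (3 + x) + (8 - 6) = (3 + x) + 2 = 5 + x)
(-59 - (C(3*(-1), -1) - 4*(-2)))² = (-59 - ((5 - 1) - 4*(-2)))² = (-59 - (4 + 8))² = (-59 - 1*12)² = (-59 - 12)² = (-71)² = 5041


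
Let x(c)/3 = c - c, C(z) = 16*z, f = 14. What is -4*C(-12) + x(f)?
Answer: 768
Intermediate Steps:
x(c) = 0 (x(c) = 3*(c - c) = 3*0 = 0)
-4*C(-12) + x(f) = -64*(-12) + 0 = -4*(-192) + 0 = 768 + 0 = 768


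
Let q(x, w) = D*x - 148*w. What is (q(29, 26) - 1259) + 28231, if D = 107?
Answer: 26227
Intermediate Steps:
q(x, w) = -148*w + 107*x (q(x, w) = 107*x - 148*w = -148*w + 107*x)
(q(29, 26) - 1259) + 28231 = ((-148*26 + 107*29) - 1259) + 28231 = ((-3848 + 3103) - 1259) + 28231 = (-745 - 1259) + 28231 = -2004 + 28231 = 26227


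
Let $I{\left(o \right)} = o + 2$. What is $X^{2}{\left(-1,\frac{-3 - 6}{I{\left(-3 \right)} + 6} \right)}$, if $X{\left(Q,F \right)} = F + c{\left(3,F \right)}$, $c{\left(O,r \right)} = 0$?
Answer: $\frac{81}{25} \approx 3.24$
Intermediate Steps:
$I{\left(o \right)} = 2 + o$
$X{\left(Q,F \right)} = F$ ($X{\left(Q,F \right)} = F + 0 = F$)
$X^{2}{\left(-1,\frac{-3 - 6}{I{\left(-3 \right)} + 6} \right)} = \left(\frac{-3 - 6}{\left(2 - 3\right) + 6}\right)^{2} = \left(- \frac{9}{-1 + 6}\right)^{2} = \left(- \frac{9}{5}\right)^{2} = \frac{81}{25}$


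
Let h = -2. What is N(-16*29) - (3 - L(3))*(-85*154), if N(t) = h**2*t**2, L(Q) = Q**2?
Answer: 782644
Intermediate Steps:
N(t) = 4*t**2 (N(t) = (-2)**2*t**2 = 4*t**2)
N(-16*29) - (3 - L(3))*(-85*154) = 4*(-16*29)**2 - (3 - 1*3**2)*(-85*154) = 4*(-464)**2 - (3 - 1*9)*(-13090) = 4*215296 - (3 - 9)*(-13090) = 861184 - (-6)*(-13090) = 861184 - 1*78540 = 861184 - 78540 = 782644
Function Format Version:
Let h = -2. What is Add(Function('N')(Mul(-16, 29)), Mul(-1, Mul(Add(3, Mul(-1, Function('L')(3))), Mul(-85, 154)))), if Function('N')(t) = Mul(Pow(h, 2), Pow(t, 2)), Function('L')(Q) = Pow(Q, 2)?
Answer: 782644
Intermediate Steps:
Function('N')(t) = Mul(4, Pow(t, 2)) (Function('N')(t) = Mul(Pow(-2, 2), Pow(t, 2)) = Mul(4, Pow(t, 2)))
Add(Function('N')(Mul(-16, 29)), Mul(-1, Mul(Add(3, Mul(-1, Function('L')(3))), Mul(-85, 154)))) = Add(Mul(4, Pow(Mul(-16, 29), 2)), Mul(-1, Mul(Add(3, Mul(-1, Pow(3, 2))), Mul(-85, 154)))) = Add(Mul(4, Pow(-464, 2)), Mul(-1, Mul(Add(3, Mul(-1, 9)), -13090))) = Add(Mul(4, 215296), Mul(-1, Mul(Add(3, -9), -13090))) = Add(861184, Mul(-1, Mul(-6, -13090))) = Add(861184, Mul(-1, 78540)) = Add(861184, -78540) = 782644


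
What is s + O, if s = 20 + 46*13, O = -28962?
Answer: -28344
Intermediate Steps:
s = 618 (s = 20 + 598 = 618)
s + O = 618 - 28962 = -28344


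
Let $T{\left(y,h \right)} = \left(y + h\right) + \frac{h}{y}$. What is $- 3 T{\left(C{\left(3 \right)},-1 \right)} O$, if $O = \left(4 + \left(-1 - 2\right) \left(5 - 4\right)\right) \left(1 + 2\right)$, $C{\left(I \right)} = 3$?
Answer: $-15$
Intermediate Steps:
$T{\left(y,h \right)} = h + y + \frac{h}{y}$ ($T{\left(y,h \right)} = \left(h + y\right) + \frac{h}{y} = h + y + \frac{h}{y}$)
$O = 3$ ($O = \left(4 - 3\right) 3 = 1 \cdot 3 = 3$)
$- 3 T{\left(C{\left(3 \right)},-1 \right)} O = - 3 \left(-1 + 3 - \frac{1}{3}\right) 3 = \left(-3\right) \frac{5}{3} \cdot 3 = \left(-5\right) 3 = -15$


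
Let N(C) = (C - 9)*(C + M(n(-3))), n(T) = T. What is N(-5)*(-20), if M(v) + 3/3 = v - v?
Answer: -1680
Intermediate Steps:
M(v) = -1 (M(v) = -1 + (v - v) = -1 + 0 = -1)
N(C) = (-1 + C)*(-9 + C) (N(C) = (C - 9)*(C - 1) = (-9 + C)*(-1 + C) = (-1 + C)*(-9 + C))
N(-5)*(-20) = (9 + (-5)**2 - 10*(-5))*(-20) = (9 + 25 + 50)*(-20) = 84*(-20) = -1680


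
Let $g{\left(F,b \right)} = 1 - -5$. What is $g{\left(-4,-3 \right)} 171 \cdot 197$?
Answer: $202122$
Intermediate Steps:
$g{\left(F,b \right)} = 6$ ($g{\left(F,b \right)} = 1 + 5 = 6$)
$g{\left(-4,-3 \right)} 171 \cdot 197 = 6 \cdot 171 \cdot 197 = 1026 \cdot 197 = 202122$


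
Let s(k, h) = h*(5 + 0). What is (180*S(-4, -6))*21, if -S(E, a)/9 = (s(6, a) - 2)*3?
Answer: 3265920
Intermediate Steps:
s(k, h) = 5*h (s(k, h) = h*5 = 5*h)
S(E, a) = 54 - 135*a (S(E, a) = -9*(5*a - 2)*3 = -9*(-2 + 5*a)*3 = -9*(-6 + 15*a) = 54 - 135*a)
(180*S(-4, -6))*21 = (180*(54 - 135*(-6)))*21 = (180*(54 + 810))*21 = (180*864)*21 = 155520*21 = 3265920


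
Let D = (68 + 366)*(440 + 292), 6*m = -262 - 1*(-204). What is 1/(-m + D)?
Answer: 3/953093 ≈ 3.1476e-6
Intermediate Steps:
m = -29/3 (m = (-262 - 1*(-204))/6 = (-262 + 204)/6 = (⅙)*(-58) = -29/3 ≈ -9.6667)
D = 317688 (D = 434*732 = 317688)
1/(-m + D) = 1/(-1*(-29/3) + 317688) = 1/(29/3 + 317688) = 1/(953093/3) = 3/953093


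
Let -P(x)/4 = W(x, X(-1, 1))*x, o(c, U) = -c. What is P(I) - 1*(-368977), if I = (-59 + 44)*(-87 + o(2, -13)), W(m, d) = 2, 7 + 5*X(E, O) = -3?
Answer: 358297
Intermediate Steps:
X(E, O) = -2 (X(E, O) = -7/5 + (⅕)*(-3) = -7/5 - ⅗ = -2)
I = 1335 (I = (-59 + 44)*(-87 - 1*2) = -15*(-87 - 2) = -15*(-89) = 1335)
P(x) = -8*x
P(I) - 1*(-368977) = -8*1335 - 1*(-368977) = -10680 + 368977 = 358297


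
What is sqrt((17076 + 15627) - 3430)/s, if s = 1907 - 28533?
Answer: -sqrt(29273)/26626 ≈ -0.0064258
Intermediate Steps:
s = -26626
sqrt((17076 + 15627) - 3430)/s = sqrt((17076 + 15627) - 3430)/(-26626) = sqrt(32703 - 3430)*(-1/26626) = sqrt(29273)*(-1/26626) = -sqrt(29273)/26626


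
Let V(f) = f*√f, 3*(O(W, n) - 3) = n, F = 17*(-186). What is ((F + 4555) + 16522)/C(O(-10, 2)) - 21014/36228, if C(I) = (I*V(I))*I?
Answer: -10507/18114 + 483705*√33/14641 ≈ 189.21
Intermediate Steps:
F = -3162
O(W, n) = 3 + n/3
V(f) = f^(3/2)
C(I) = I^(7/2) (C(I) = (I*I^(3/2))*I = I^(5/2)*I = I^(7/2))
((F + 4555) + 16522)/C(O(-10, 2)) - 21014/36228 = ((-3162 + 4555) + 16522)/((3 + (⅓)*2)^(7/2)) - 21014/36228 = (1393 + 16522)/((3 + ⅔)^(7/2)) - 21014*1/36228 = 17915/((11/3)^(7/2)) - 10507/18114 = 17915/((1331*√33/81)) - 10507/18114 = 17915*(27*√33/14641) - 10507/18114 = 483705*√33/14641 - 10507/18114 = -10507/18114 + 483705*√33/14641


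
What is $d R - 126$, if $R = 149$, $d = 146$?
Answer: $21628$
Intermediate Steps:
$d R - 126 = 146 \cdot 149 - 126 = 21754 - 126 = 21628$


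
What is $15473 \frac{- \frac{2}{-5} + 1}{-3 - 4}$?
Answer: $- \frac{15473}{5} \approx -3094.6$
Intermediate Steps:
$15473 \frac{- \frac{2}{-5} + 1}{-3 - 4} = 15473 \frac{\left(-2\right) \left(- \frac{1}{5}\right) + 1}{-7} = 15473 \left(\frac{2}{5} + 1\right) \left(- \frac{1}{7}\right) = 15473 \cdot \frac{7}{5} \left(- \frac{1}{7}\right) = 15473 \left(- \frac{1}{5}\right) = - \frac{15473}{5}$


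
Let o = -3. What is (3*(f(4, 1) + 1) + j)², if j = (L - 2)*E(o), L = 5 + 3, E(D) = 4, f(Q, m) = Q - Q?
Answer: 729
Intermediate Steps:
f(Q, m) = 0
L = 8
j = 24 (j = (8 - 2)*4 = 6*4 = 24)
(3*(f(4, 1) + 1) + j)² = (3*(0 + 1) + 24)² = (3*1 + 24)² = (3 + 24)² = 27² = 729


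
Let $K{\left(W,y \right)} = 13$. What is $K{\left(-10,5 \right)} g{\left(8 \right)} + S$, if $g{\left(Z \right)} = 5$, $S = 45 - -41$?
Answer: $151$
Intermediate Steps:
$S = 86$ ($S = 45 + 41 = 86$)
$K{\left(-10,5 \right)} g{\left(8 \right)} + S = 13 \cdot 5 + 86 = 65 + 86 = 151$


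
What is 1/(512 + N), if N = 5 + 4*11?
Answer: 1/561 ≈ 0.0017825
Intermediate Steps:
N = 49 (N = 5 + 44 = 49)
1/(512 + N) = 1/(512 + 49) = 1/561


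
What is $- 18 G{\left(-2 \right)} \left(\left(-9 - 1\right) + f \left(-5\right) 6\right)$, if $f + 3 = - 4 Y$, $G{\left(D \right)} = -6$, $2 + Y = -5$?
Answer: $-82080$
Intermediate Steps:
$Y = -7$ ($Y = -2 - 5 = -7$)
$f = 25$ ($f = -3 - -28 = -3 + 28 = 25$)
$- 18 G{\left(-2 \right)} \left(\left(-9 - 1\right) + f \left(-5\right) 6\right) = \left(-18\right) \left(-6\right) \left(\left(-9 - 1\right) + 25 \left(-5\right) 6\right) = 108 \left(-10 - 750\right) = 108 \left(-760\right) = -82080$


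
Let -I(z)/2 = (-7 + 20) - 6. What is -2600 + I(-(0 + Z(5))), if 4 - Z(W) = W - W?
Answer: -2614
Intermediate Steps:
Z(W) = 4 (Z(W) = 4 - (W - W) = 4 - 1*0 = 4 + 0 = 4)
I(z) = -14 (I(z) = -2*((-7 + 20) - 6) = -2*(13 - 6) = -2*7 = -14)
-2600 + I(-(0 + Z(5))) = -2600 - 14 = -2614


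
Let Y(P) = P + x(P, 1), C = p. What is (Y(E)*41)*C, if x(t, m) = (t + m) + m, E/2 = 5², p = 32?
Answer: 133824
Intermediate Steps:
C = 32
E = 50 (E = 2*5² = 2*25 = 50)
x(t, m) = t + 2*m (x(t, m) = (m + t) + m = t + 2*m)
Y(P) = 2 + 2*P (Y(P) = P + (P + 2*1) = P + (P + 2) = P + (2 + P) = 2 + 2*P)
(Y(E)*41)*C = ((2 + 2*50)*41)*32 = ((2 + 100)*41)*32 = (102*41)*32 = 4182*32 = 133824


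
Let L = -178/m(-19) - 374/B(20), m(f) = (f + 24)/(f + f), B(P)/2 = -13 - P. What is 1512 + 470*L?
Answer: 1919974/3 ≈ 6.3999e+5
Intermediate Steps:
B(P) = -26 - 2*P (B(P) = 2*(-13 - P) = -26 - 2*P)
m(f) = (24 + f)/(2*f) (m(f) = (24 + f)/((2*f)) = (24 + f)*(1/(2*f)) = (24 + f)/(2*f))
L = 20377/15 (L = -178*(-38/(24 - 19)) - 374/(-26 - 2*20) = -178/((½)*(-1/19)*5) - 374/(-26 - 40) = -178/(-5/38) - 374/(-66) = -178*(-38/5) - 374*(-1/66) = 6764/5 + 17/3 = 20377/15 ≈ 1358.5)
1512 + 470*L = 1512 + 470*(20377/15) = 1512 + 1915438/3 = 1919974/3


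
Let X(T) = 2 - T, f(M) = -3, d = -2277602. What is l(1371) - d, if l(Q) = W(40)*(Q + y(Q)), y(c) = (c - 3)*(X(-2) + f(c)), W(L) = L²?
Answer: 6660002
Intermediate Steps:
y(c) = -3 + c (y(c) = (c - 3)*((2 - 1*(-2)) - 3) = (-3 + c)*((2 + 2) - 3) = (-3 + c)*(4 - 3) = (-3 + c)*1 = -3 + c)
l(Q) = -4800 + 3200*Q (l(Q) = 40²*(Q + (-3 + Q)) = 1600*(-3 + 2*Q) = -4800 + 3200*Q)
l(1371) - d = (-4800 + 3200*1371) - 1*(-2277602) = (-4800 + 4387200) + 2277602 = 4382400 + 2277602 = 6660002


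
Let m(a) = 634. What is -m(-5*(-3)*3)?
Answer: -634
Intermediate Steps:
-m(-5*(-3)*3) = -1*634 = -634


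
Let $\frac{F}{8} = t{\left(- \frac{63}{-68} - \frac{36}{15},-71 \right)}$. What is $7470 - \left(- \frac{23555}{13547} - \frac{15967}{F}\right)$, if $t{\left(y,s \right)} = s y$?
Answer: $\frac{7219353905255}{963760674} \approx 7490.8$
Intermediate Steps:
$F = \frac{71142}{85}$ ($F = 8 \left(- 71 \left(- \frac{63}{-68} - \frac{36}{15}\right)\right) = 8 \left(- 71 \left(\left(-63\right) \left(- \frac{1}{68}\right) - \frac{12}{5}\right)\right) = 8 \left(- 71 \left(\frac{63}{68} - \frac{12}{5}\right)\right) = 8 \left(\left(-71\right) \left(- \frac{501}{340}\right)\right) = 8 \cdot \frac{35571}{340} = \frac{71142}{85} \approx 836.96$)
$7470 - \left(- \frac{23555}{13547} - \frac{15967}{F}\right) = 7470 - \left(- \frac{23555}{13547} - \frac{15967}{\frac{71142}{85}}\right) = 7470 - \left(\left(-23555\right) \frac{1}{13547} - \frac{1357195}{71142}\right) = 7470 - \left(- \frac{23555}{13547} - \frac{1357195}{71142}\right) = 7470 - - \frac{20061670475}{963760674} = 7470 + \frac{20061670475}{963760674} = \frac{7219353905255}{963760674}$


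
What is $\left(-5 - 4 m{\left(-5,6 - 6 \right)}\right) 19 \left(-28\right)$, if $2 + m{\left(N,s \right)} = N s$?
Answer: $-1596$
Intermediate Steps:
$m{\left(N,s \right)} = -2 + N s$
$\left(-5 - 4 m{\left(-5,6 - 6 \right)}\right) 19 \left(-28\right) = \left(-5 - 4 \left(-2 - 5 \left(6 - 6\right)\right)\right) 19 \left(-28\right) = \left(-5 - 4 \left(-2 - 0\right)\right) 19 \left(-28\right) = \left(-5 - 4 \left(-2 + 0\right)\right) 19 \left(-28\right) = \left(-5 - -8\right) 19 \left(-28\right) = \left(-5 + 8\right) 19 \left(-28\right) = 3 \cdot 19 \left(-28\right) = 57 \left(-28\right) = -1596$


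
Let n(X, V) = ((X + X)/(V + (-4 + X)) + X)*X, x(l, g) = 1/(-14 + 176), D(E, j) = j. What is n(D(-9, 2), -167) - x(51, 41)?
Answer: 108047/27378 ≈ 3.9465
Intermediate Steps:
x(l, g) = 1/162
n(X, V) = X*(X + 2*X/(-4 + V + X)) (n(X, V) = ((2*X)/(-4 + V + X) + X)*X = (2*X/(-4 + V + X) + X)*X = (X + 2*X/(-4 + V + X))*X = X*(X + 2*X/(-4 + V + X)))
n(D(-9, 2), -167) - x(51, 41) = 2²*(-2 - 167 + 2)/(-4 - 167 + 2) - 1*1/162 = 4*(-167)/(-169) - 1/162 = 4*(-1/169)*(-167) - 1/162 = 668/169 - 1/162 = 108047/27378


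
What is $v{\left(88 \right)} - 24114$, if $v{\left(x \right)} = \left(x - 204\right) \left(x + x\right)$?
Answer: $-44530$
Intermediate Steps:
$v{\left(x \right)} = 2 x \left(-204 + x\right)$ ($v{\left(x \right)} = \left(-204 + x\right) 2 x = 2 x \left(-204 + x\right)$)
$v{\left(88 \right)} - 24114 = 2 \cdot 88 \left(-204 + 88\right) - 24114 = 2 \cdot 88 \left(-116\right) - 24114 = -20416 - 24114 = -44530$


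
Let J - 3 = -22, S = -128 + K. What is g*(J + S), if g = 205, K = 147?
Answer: 0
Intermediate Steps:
S = 19 (S = -128 + 147 = 19)
J = -19 (J = 3 - 22 = -19)
g*(J + S) = 205*(-19 + 19) = 205*0 = 0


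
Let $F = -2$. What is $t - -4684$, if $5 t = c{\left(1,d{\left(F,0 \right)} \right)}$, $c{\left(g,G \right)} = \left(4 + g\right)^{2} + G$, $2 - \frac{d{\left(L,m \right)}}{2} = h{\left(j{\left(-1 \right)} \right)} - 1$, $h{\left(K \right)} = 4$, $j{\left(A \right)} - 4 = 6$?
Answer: $\frac{23443}{5} \approx 4688.6$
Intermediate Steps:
$j{\left(A \right)} = 10$ ($j{\left(A \right)} = 4 + 6 = 10$)
$d{\left(L,m \right)} = -2$ ($d{\left(L,m \right)} = 4 - 2 \left(4 - 1\right) = 4 - 6 = -2$)
$c{\left(g,G \right)} = G + \left(4 + g\right)^{2}$
$t = \frac{23}{5}$ ($t = \frac{-2 + \left(4 + 1\right)^{2}}{5} = \frac{-2 + 5^{2}}{5} = \frac{-2 + 25}{5} = \frac{1}{5} \cdot 23 = \frac{23}{5} \approx 4.6$)
$t - -4684 = \frac{23}{5} - -4684 = \frac{23}{5} + 4684 = \frac{23443}{5}$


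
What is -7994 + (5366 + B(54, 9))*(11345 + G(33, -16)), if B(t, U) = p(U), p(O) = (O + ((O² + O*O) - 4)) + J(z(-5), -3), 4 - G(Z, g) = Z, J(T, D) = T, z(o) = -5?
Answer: 62546854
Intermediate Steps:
G(Z, g) = 4 - Z
p(O) = -9 + O + 2*O² (p(O) = (O + ((O² + O*O) - 4)) - 5 = (O + ((O² + O²) - 4)) - 5 = (O + (2*O² - 4)) - 5 = (O + (-4 + 2*O²)) - 5 = (-4 + O + 2*O²) - 5 = -9 + O + 2*O²)
B(t, U) = -9 + U + 2*U²
-7994 + (5366 + B(54, 9))*(11345 + G(33, -16)) = -7994 + (5366 + (-9 + 9 + 2*9²))*(11345 + (4 - 1*33)) = -7994 + (5366 + (-9 + 9 + 2*81))*(11345 + (4 - 33)) = -7994 + (5366 + (-9 + 9 + 162))*(11345 - 29) = -7994 + (5366 + 162)*11316 = -7994 + 5528*11316 = -7994 + 62554848 = 62546854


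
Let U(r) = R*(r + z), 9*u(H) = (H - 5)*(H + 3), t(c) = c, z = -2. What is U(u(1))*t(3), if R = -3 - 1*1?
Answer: 136/3 ≈ 45.333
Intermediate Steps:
R = -4 (R = -3 - 1 = -4)
u(H) = (-5 + H)*(3 + H)/9 (u(H) = ((H - 5)*(H + 3))/9 = ((-5 + H)*(3 + H))/9 = (-5 + H)*(3 + H)/9)
U(r) = 8 - 4*r (U(r) = -4*(r - 2) = -4*(-2 + r) = 8 - 4*r)
U(u(1))*t(3) = (8 - 4*(-5/3 - 2/9*1 + (⅑)*1²))*3 = (8 - 4*(-5/3 - 2/9 + (⅑)*1))*3 = (8 - 4*(-5/3 - 2/9 + ⅑))*3 = (8 - 4*(-16/9))*3 = (8 + 64/9)*3 = (136/9)*3 = 136/3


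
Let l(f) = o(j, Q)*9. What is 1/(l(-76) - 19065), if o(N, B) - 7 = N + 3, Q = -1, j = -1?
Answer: -1/18984 ≈ -5.2676e-5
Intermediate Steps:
o(N, B) = 10 + N (o(N, B) = 7 + (N + 3) = 7 + (3 + N) = 10 + N)
l(f) = 81 (l(f) = (10 - 1)*9 = 9*9 = 81)
1/(l(-76) - 19065) = 1/(81 - 19065) = 1/(-18984) = -1/18984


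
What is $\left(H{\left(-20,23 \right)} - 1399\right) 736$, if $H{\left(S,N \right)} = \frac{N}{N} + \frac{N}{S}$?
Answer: $- \frac{5148872}{5} \approx -1.0298 \cdot 10^{6}$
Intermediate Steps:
$H{\left(S,N \right)} = 1 + \frac{N}{S}$
$\left(H{\left(-20,23 \right)} - 1399\right) 736 = \left(\frac{23 - 20}{-20} - 1399\right) 736 = \left(\left(- \frac{1}{20}\right) 3 - 1399\right) 736 = \left(- \frac{3}{20} - 1399\right) 736 = \left(- \frac{27983}{20}\right) 736 = - \frac{5148872}{5}$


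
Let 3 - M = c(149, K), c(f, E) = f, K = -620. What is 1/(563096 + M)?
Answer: 1/562950 ≈ 1.7764e-6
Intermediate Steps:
M = -146 (M = 3 - 1*149 = 3 - 149 = -146)
1/(563096 + M) = 1/(563096 - 146) = 1/562950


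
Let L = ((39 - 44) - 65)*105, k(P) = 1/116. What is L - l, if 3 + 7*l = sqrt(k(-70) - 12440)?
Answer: -51447/7 - I*sqrt(41848131)/406 ≈ -7349.6 - 15.934*I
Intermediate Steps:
k(P) = 1/116
L = -7350 (L = (-5 - 65)*105 = -70*105 = -7350)
l = -3/7 + I*sqrt(41848131)/406 (l = -3/7 + sqrt(1/116 - 12440)/7 = -3/7 + sqrt(-1443039/116)/7 = -3/7 + (I*sqrt(41848131)/58)/7 = -3/7 + I*sqrt(41848131)/406 ≈ -0.42857 + 15.934*I)
L - l = -7350 - (-3/7 + I*sqrt(41848131)/406) = -7350 + (3/7 - I*sqrt(41848131)/406) = -51447/7 - I*sqrt(41848131)/406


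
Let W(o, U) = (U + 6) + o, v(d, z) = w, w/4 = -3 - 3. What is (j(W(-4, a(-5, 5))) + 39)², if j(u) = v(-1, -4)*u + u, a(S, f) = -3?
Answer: 3844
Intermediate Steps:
w = -24 (w = 4*(-3 - 3) = 4*(-6) = -24)
v(d, z) = -24
W(o, U) = 6 + U + o (W(o, U) = (6 + U) + o = 6 + U + o)
j(u) = -23*u (j(u) = -24*u + u = -23*u)
(j(W(-4, a(-5, 5))) + 39)² = (-23*(6 - 3 - 4) + 39)² = (-23*(-1) + 39)² = (23 + 39)² = 62² = 3844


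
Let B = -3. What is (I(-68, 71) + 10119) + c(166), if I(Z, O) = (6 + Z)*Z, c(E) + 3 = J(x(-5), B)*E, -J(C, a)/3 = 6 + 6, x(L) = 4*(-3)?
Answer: 8356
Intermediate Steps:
x(L) = -12
J(C, a) = -36 (J(C, a) = -3*(6 + 6) = -3*12 = -36)
c(E) = -3 - 36*E
I(Z, O) = Z*(6 + Z)
(I(-68, 71) + 10119) + c(166) = (-68*(6 - 68) + 10119) + (-3 - 36*166) = (-68*(-62) + 10119) + (-3 - 5976) = (4216 + 10119) - 5979 = 14335 - 5979 = 8356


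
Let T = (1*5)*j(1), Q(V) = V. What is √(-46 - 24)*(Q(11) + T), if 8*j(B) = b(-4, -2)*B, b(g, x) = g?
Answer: 17*I*√70/2 ≈ 71.116*I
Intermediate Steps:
j(B) = -B/2 (j(B) = (-4*B)/8 = -B/2)
T = -5/2 (T = (1*5)*(-½*1) = 5*(-½) = -5/2 ≈ -2.5000)
√(-46 - 24)*(Q(11) + T) = √(-46 - 24)*(11 - 5/2) = √(-70)*(17/2) = (I*√70)*(17/2) = 17*I*√70/2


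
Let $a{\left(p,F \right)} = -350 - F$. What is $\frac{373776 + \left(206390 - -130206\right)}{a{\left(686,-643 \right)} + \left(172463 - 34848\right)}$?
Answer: $\frac{177593}{34477} \approx 5.1511$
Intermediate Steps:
$\frac{373776 + \left(206390 - -130206\right)}{a{\left(686,-643 \right)} + \left(172463 - 34848\right)} = \frac{373776 + \left(206390 - -130206\right)}{\left(-350 - -643\right) + \left(172463 - 34848\right)} = \frac{373776 + \left(206390 + 130206\right)}{\left(-350 + 643\right) + 137615} = \frac{373776 + 336596}{293 + 137615} = \frac{710372}{137908} = 710372 \cdot \frac{1}{137908} = \frac{177593}{34477}$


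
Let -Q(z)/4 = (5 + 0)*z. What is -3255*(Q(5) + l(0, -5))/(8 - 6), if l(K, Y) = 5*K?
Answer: 162750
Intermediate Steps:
Q(z) = -20*z (Q(z) = -4*(5 + 0)*z = -20*z)
-3255*(Q(5) + l(0, -5))/(8 - 6) = -3255*(-20*5 + 5*0)/(8 - 6) = -3255*(-100 + 0)/2 = -(-325500)/2 = -3255*(-50) = 162750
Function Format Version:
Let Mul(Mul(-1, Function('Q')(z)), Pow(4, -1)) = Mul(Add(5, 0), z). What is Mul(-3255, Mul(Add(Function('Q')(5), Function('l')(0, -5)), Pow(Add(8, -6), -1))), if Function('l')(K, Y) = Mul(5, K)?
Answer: 162750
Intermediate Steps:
Function('Q')(z) = Mul(-20, z) (Function('Q')(z) = Mul(-4, Mul(Add(5, 0), z)) = Mul(-4, Mul(5, z)) = Mul(-20, z))
Mul(-3255, Mul(Add(Function('Q')(5), Function('l')(0, -5)), Pow(Add(8, -6), -1))) = Mul(-3255, Mul(Add(Mul(-20, 5), Mul(5, 0)), Pow(Add(8, -6), -1))) = Mul(-3255, Mul(Add(-100, 0), Pow(2, -1))) = Mul(-3255, Mul(-100, Rational(1, 2))) = Mul(-3255, -50) = 162750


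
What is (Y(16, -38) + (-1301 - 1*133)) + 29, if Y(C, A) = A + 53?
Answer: -1390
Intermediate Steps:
Y(C, A) = 53 + A
(Y(16, -38) + (-1301 - 1*133)) + 29 = ((53 - 38) + (-1301 - 1*133)) + 29 = (15 + (-1301 - 133)) + 29 = (15 - 1434) + 29 = -1419 + 29 = -1390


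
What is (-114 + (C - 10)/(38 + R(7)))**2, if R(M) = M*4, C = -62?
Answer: 1602756/121 ≈ 13246.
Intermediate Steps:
R(M) = 4*M
(-114 + (C - 10)/(38 + R(7)))**2 = (-114 + (-62 - 10)/(38 + 4*7))**2 = (-114 - 72/(38 + 28))**2 = (-114 - 72/66)**2 = (-114 - 72*1/66)**2 = (-114 - 12/11)**2 = (-1266/11)**2 = 1602756/121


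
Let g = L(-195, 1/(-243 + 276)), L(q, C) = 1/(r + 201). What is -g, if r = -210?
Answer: ⅑ ≈ 0.11111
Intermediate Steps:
L(q, C) = -⅑ (L(q, C) = 1/(-210 + 201) = 1/(-9) = -⅑)
g = -⅑ ≈ -0.11111
-g = -1*(-⅑) = ⅑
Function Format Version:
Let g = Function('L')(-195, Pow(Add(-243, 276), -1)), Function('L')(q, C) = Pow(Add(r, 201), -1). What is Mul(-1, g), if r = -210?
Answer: Rational(1, 9) ≈ 0.11111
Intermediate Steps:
Function('L')(q, C) = Rational(-1, 9) (Function('L')(q, C) = Pow(Add(-210, 201), -1) = Pow(-9, -1) = Rational(-1, 9))
g = Rational(-1, 9) ≈ -0.11111
Mul(-1, g) = Mul(-1, Rational(-1, 9)) = Rational(1, 9)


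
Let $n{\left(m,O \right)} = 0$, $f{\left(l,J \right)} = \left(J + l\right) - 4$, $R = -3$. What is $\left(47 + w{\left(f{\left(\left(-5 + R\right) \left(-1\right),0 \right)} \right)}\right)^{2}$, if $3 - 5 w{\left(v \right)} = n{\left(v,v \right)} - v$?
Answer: $\frac{58564}{25} \approx 2342.6$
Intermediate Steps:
$f{\left(l,J \right)} = -4 + J + l$ ($f{\left(l,J \right)} = \left(J + l\right) - 4 = -4 + J + l$)
$w{\left(v \right)} = \frac{3}{5} + \frac{v}{5}$ ($w{\left(v \right)} = \frac{3}{5} - \frac{0 - v}{5} = \frac{3}{5} - \frac{\left(-1\right) v}{5} = \frac{3}{5} + \frac{v}{5}$)
$\left(47 + w{\left(f{\left(\left(-5 + R\right) \left(-1\right),0 \right)} \right)}\right)^{2} = \left(47 + \left(\frac{3}{5} + \frac{-4 + 0 + \left(-5 - 3\right) \left(-1\right)}{5}\right)\right)^{2} = \left(47 + \left(\frac{3}{5} + \frac{-4 + 0 - -8}{5}\right)\right)^{2} = \left(47 + \left(\frac{3}{5} + \frac{-4 + 0 + 8}{5}\right)\right)^{2} = \left(47 + \left(\frac{3}{5} + \frac{1}{5} \cdot 4\right)\right)^{2} = \left(47 + \left(\frac{3}{5} + \frac{4}{5}\right)\right)^{2} = \left(47 + \frac{7}{5}\right)^{2} = \left(\frac{242}{5}\right)^{2} = \frac{58564}{25}$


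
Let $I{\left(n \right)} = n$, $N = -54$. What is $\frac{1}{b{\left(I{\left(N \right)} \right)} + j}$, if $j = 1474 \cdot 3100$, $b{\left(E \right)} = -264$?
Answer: $\frac{1}{4569136} \approx 2.1886 \cdot 10^{-7}$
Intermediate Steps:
$j = 4569400$
$\frac{1}{b{\left(I{\left(N \right)} \right)} + j} = \frac{1}{-264 + 4569400} = \frac{1}{4569136}$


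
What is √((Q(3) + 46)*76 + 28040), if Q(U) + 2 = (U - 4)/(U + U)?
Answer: √282342/3 ≈ 177.12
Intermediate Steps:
Q(U) = -2 + (-4 + U)/(2*U) (Q(U) = -2 + (U - 4)/(U + U) = -2 + (-4 + U)/((2*U)) = -2 + (-4 + U)*(1/(2*U)) = -2 + (-4 + U)/(2*U))
√((Q(3) + 46)*76 + 28040) = √(((-3/2 - 2/3) + 46)*76 + 28040) = √(((-3/2 - 2*⅓) + 46)*76 + 28040) = √(((-3/2 - ⅔) + 46)*76 + 28040) = √((-13/6 + 46)*76 + 28040) = √((263/6)*76 + 28040) = √(9994/3 + 28040) = √(94114/3) = √282342/3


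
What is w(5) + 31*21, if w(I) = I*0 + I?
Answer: 656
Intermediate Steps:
w(I) = I (w(I) = 0 + I = I)
w(5) + 31*21 = 5 + 31*21 = 5 + 651 = 656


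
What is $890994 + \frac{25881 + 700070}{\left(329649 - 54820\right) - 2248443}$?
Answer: $\frac{1758477506365}{1973614} \approx 8.9099 \cdot 10^{5}$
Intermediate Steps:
$890994 + \frac{25881 + 700070}{\left(329649 - 54820\right) - 2248443} = 890994 + \frac{725951}{274829 - 2248443} = 890994 + \frac{725951}{-1973614} = 890994 + 725951 \left(- \frac{1}{1973614}\right) = 890994 - \frac{725951}{1973614} = \frac{1758477506365}{1973614}$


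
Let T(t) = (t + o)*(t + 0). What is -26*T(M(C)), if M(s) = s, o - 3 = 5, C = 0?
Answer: 0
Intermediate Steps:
o = 8 (o = 3 + 5 = 8)
T(t) = t*(8 + t) (T(t) = (t + 8)*(t + 0) = (8 + t)*t = t*(8 + t))
-26*T(M(C)) = -0*(8 + 0) = -0*8 = -26*0 = 0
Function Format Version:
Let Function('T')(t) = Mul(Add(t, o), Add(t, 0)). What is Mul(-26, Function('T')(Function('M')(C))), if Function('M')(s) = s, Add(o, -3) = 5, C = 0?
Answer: 0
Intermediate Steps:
o = 8 (o = Add(3, 5) = 8)
Function('T')(t) = Mul(t, Add(8, t)) (Function('T')(t) = Mul(Add(t, 8), Add(t, 0)) = Mul(Add(8, t), t) = Mul(t, Add(8, t)))
Mul(-26, Function('T')(Function('M')(C))) = Mul(-26, Mul(0, Add(8, 0))) = Mul(-26, Mul(0, 8)) = Mul(-26, 0) = 0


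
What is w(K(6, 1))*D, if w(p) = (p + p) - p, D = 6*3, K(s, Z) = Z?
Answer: 18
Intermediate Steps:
D = 18
w(p) = p (w(p) = 2*p - p = p)
w(K(6, 1))*D = 1*18 = 18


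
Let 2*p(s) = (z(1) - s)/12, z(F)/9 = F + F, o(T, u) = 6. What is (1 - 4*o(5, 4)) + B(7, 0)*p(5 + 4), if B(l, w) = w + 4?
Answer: -43/2 ≈ -21.500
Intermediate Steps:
z(F) = 18*F (z(F) = 9*(F + F) = 9*(2*F) = 18*F)
B(l, w) = 4 + w
p(s) = 3/4 - s/24 (p(s) = ((18*1 - s)/12)/2 = ((18 - s)*(1/12))/2 = (3/2 - s/12)/2 = 3/4 - s/24)
(1 - 4*o(5, 4)) + B(7, 0)*p(5 + 4) = (1 - 4*6) + (4 + 0)*(3/4 - (5 + 4)/24) = (1 - 24) + 4*(3/4 - 1/24*9) = -23 + 4*(3/4 - 3/8) = -23 + 4*(3/8) = -23 + 3/2 = -43/2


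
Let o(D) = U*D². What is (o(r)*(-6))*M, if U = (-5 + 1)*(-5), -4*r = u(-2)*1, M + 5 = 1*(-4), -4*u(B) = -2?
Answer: 135/8 ≈ 16.875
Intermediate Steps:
u(B) = ½ (u(B) = -¼*(-2) = ½)
M = -9 (M = -5 + 1*(-4) = -5 - 4 = -9)
r = -⅛ (r = -1/8 = -¼*½ = -⅛ ≈ -0.12500)
U = 20 (U = -4*(-5) = 20)
o(D) = 20*D²
(o(r)*(-6))*M = ((20*(-⅛)²)*(-6))*(-9) = ((20*(1/64))*(-6))*(-9) = ((5/16)*(-6))*(-9) = -15/8*(-9) = 135/8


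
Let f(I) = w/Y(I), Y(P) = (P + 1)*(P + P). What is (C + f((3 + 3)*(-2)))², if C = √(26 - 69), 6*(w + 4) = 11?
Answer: (13 - 1584*I*√43)²/2509056 ≈ -43.0 - 0.10763*I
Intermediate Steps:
w = -13/6 (w = -4 + (⅙)*11 = -4 + 11/6 = -13/6 ≈ -2.1667)
C = I*√43 (C = √(-43) = I*√43 ≈ 6.5574*I)
Y(P) = 2*P*(1 + P) (Y(P) = (1 + P)*(2*P) = 2*P*(1 + P))
f(I) = -13/(12*I*(1 + I)) (f(I) = -13*1/(2*I*(1 + I))/6 = -13/(12*I*(1 + I)))
(C + f((3 + 3)*(-2)))² = (I*√43 - 13/(12*((3 + 3)*(-2))*(1 + (3 + 3)*(-2))))² = (I*√43 - 13/(12*(6*(-2))*(1 + 6*(-2))))² = (I*√43 - 13/12/(-12*(1 - 12)))² = (I*√43 - 13/12*(-1/12)/(-11))² = (I*√43 - 13/12*(-1/12)*(-1/11))² = (I*√43 - 13/1584)² = (-13/1584 + I*√43)²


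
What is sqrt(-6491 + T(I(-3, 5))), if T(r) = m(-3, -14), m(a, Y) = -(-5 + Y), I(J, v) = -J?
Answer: 2*I*sqrt(1618) ≈ 80.449*I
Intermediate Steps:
m(a, Y) = 5 - Y
T(r) = 19 (T(r) = 5 - 1*(-14) = 5 + 14 = 19)
sqrt(-6491 + T(I(-3, 5))) = sqrt(-6491 + 19) = sqrt(-6472) = 2*I*sqrt(1618)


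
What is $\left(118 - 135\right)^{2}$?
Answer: $289$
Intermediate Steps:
$\left(118 - 135\right)^{2} = \left(-17\right)^{2} = 289$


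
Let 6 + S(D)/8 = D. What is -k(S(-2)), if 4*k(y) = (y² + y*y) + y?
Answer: -2032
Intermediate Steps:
S(D) = -48 + 8*D
k(y) = y²/2 + y/4 (k(y) = ((y² + y*y) + y)/4 = ((y² + y²) + y)/4 = (2*y² + y)/4 = (y + 2*y²)/4 = y²/2 + y/4)
-k(S(-2)) = -(-48 + 8*(-2))*(1 + 2*(-48 + 8*(-2)))/4 = -(-48 - 16)*(1 + 2*(-48 - 16))/4 = -(-64)*(1 + 2*(-64))/4 = -(-64)*(1 - 128)/4 = -(-64)*(-127)/4 = -1*2032 = -2032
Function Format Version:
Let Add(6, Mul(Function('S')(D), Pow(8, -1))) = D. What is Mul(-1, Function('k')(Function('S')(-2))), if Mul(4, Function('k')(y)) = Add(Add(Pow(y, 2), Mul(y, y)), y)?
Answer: -2032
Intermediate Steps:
Function('S')(D) = Add(-48, Mul(8, D))
Function('k')(y) = Add(Mul(Rational(1, 2), Pow(y, 2)), Mul(Rational(1, 4), y)) (Function('k')(y) = Mul(Rational(1, 4), Add(Add(Pow(y, 2), Mul(y, y)), y)) = Mul(Rational(1, 4), Add(Add(Pow(y, 2), Pow(y, 2)), y)) = Mul(Rational(1, 4), Add(Mul(2, Pow(y, 2)), y)) = Mul(Rational(1, 4), Add(y, Mul(2, Pow(y, 2)))) = Add(Mul(Rational(1, 2), Pow(y, 2)), Mul(Rational(1, 4), y)))
Mul(-1, Function('k')(Function('S')(-2))) = Mul(-1, Mul(Rational(1, 4), Add(-48, Mul(8, -2)), Add(1, Mul(2, Add(-48, Mul(8, -2)))))) = Mul(-1, Mul(Rational(1, 4), Add(-48, -16), Add(1, Mul(2, Add(-48, -16))))) = Mul(-1, Mul(Rational(1, 4), -64, Add(1, Mul(2, -64)))) = Mul(-1, Mul(Rational(1, 4), -64, Add(1, -128))) = Mul(-1, Mul(Rational(1, 4), -64, -127)) = Mul(-1, 2032) = -2032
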